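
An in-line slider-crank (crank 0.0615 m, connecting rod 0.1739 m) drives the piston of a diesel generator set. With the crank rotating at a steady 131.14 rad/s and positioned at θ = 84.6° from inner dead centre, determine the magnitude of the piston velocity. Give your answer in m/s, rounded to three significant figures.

8.31

ω = 131.1 rad/s
For an in-line slider-crank, x = r cosθ + √(L² − r² sin²θ), so v = −rω sinθ·[1 + r cosθ/√(L² − r² sin²θ)].
With r = 0.0615 m, L = 0.1739 m, θ = 84.6°: √(L² − r² sin²θ) = 0.16277 m.
v = −0.0615·131.1·0.99556·[1 + 0.0615·0.09411/0.16277] = -8.3148 m/s.
|v| = 8.3148 m/s.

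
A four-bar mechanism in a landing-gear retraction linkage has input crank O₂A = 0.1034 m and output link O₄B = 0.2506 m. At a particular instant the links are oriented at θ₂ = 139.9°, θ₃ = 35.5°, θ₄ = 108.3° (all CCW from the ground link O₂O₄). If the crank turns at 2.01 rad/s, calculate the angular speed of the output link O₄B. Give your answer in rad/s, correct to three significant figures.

ω₂ = 2.01 rad/s
Differentiating the loop-closure r₂e^{iθ₂}+r₃e^{iθ₃}=r₁+r₄e^{iθ₄} gives r₂ω₂e^{iθ₂}+r₃ω₃e^{iθ₃}=r₄ω₄e^{iθ₄}.
Eliminating the other unknown: ω₄ = r₂ω₂ sin(θ₂−θ₃) / [r₄ sin(θ₄−θ₃)].
Numerator sine = +0.96858; denominator sine = +0.95528.
Result = 0.1034·2.01·(+0.96858) / (0.2506·(+0.95528)) = +0.8409 rad/s; magnitude 0.8409 rad/s.

0.841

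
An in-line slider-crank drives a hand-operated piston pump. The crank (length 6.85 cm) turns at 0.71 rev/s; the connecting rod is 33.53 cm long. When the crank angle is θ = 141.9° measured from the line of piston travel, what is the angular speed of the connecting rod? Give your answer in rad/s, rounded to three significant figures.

0.723

ω = 4.461 rad/s (converted from 0.71 rev/s).
The rod makes angle φ with the slider axis where L sinφ = r sinθ; differentiating, L cosφ·φ̇ = r ω cosθ.
L cosφ = √(L² − r² sin²θ) = 0.33263 m.
|ω_rod| = r ω |cosθ| / √(L² − r² sin²θ) = 0.0685·4.461·0.78694/0.33263 = 0.72296 rad/s.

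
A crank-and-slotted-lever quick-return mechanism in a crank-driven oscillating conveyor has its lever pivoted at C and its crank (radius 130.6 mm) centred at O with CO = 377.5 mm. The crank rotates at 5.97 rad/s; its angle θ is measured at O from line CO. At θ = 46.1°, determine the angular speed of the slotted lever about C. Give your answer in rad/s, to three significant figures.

1.34

ω = 5.97 rad/s
Crank pin A relative to C: A = (d + r cosθ, r sinθ); lever angle φ = atan2(r sinθ, d + r cosθ).
Differentiating tanφ: φ̇ = rω(d cosθ + r)/(d² + r² + 2dr cosθ).
d² + r² + 2dr cosθ = |CA|² = 0.227934 m²;  d cosθ + r = +0.39236 m.
|ω_lever| = |0.1306·5.97·+0.39236| / 0.227934 = 1.3421 rad/s.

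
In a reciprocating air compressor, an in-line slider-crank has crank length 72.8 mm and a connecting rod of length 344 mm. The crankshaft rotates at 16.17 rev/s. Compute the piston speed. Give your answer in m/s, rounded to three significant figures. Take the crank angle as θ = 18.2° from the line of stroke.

ω = 2π·16.2 = 101.6 rad/s
For an in-line slider-crank, x = r cosθ + √(L² − r² sin²θ), so v = −rω sinθ·[1 + r cosθ/√(L² − r² sin²θ)].
With r = 0.0728 m, L = 0.344 m, θ = 18.2°: √(L² − r² sin²θ) = 0.34325 m.
v = −0.0728·101.6·0.31233·[1 + 0.0728·0.94997/0.34325] = -2.7756 m/s.
|v| = 2.7756 m/s.

2.78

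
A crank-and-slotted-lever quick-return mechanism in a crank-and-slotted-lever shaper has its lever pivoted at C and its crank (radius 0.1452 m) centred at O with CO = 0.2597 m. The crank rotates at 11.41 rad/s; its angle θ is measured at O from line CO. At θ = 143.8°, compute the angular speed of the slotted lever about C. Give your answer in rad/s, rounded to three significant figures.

ω = 11.41 rad/s
Crank pin A relative to C: A = (d + r cosθ, r sinθ); lever angle φ = atan2(r sinθ, d + r cosθ).
Differentiating tanφ: φ̇ = rω(d cosθ + r)/(d² + r² + 2dr cosθ).
d² + r² + 2dr cosθ = |CA|² = 0.0276687 m²;  d cosθ + r = -0.064368 m.
|ω_lever| = |0.1452·11.41·-0.064368| / 0.0276687 = 3.8542 rad/s.

3.85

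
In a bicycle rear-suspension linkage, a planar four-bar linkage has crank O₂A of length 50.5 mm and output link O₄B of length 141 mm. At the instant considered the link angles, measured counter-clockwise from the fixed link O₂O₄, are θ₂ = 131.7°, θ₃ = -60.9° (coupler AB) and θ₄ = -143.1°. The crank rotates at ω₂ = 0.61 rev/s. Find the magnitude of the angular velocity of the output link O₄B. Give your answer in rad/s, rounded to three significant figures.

0.302

ω₂ = 3.833 rad/s (from 0.61 rev/s).
Differentiating the loop-closure r₂e^{iθ₂}+r₃e^{iθ₃}=r₁+r₄e^{iθ₄} gives r₂ω₂e^{iθ₂}+r₃ω₃e^{iθ₃}=r₄ω₄e^{iθ₄}.
Eliminating the other unknown: ω₄ = r₂ω₂ sin(θ₂−θ₃) / [r₄ sin(θ₄−θ₃)].
Numerator sine = -0.21814; denominator sine = -0.99075.
Result = 0.0505·3.833·(-0.21814) / (0.141·(-0.99075)) = +0.30225 rad/s; magnitude 0.30225 rad/s.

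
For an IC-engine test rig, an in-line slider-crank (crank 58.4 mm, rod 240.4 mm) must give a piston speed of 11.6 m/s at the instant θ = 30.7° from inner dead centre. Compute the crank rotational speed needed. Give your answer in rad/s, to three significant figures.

For an in-line slider-crank, |v_piston| = rω|sinθ|·[1 + r cosθ/√(L² − r² sin²θ)].
With r = 0.0584 m, L = 0.2404 m, θ = 30.7°: the bracketed kinematic factor |dx/dθ| = 0.036092 m.
ω = v/|dx/dθ| = 11.6/0.036092 = 321.4 rad/s.

321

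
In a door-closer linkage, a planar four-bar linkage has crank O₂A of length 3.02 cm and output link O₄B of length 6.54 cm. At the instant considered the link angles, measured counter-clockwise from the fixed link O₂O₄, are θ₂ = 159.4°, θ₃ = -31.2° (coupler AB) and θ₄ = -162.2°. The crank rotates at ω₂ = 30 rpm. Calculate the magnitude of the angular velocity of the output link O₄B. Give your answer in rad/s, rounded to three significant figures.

0.354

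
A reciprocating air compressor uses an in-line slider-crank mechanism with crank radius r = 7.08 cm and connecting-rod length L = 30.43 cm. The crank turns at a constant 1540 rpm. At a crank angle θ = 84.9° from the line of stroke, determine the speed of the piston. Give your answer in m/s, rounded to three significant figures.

ω = 2π·1540/60 = 161.3 rad/s
For an in-line slider-crank, x = r cosθ + √(L² − r² sin²θ), so v = −rω sinθ·[1 + r cosθ/√(L² − r² sin²θ)].
With r = 0.0708 m, L = 0.3043 m, θ = 84.9°: √(L² − r² sin²θ) = 0.29602 m.
v = −0.0708·161.3·0.99604·[1 + 0.0708·0.08889/0.29602] = -11.614 m/s.
|v| = 11.614 m/s.

11.6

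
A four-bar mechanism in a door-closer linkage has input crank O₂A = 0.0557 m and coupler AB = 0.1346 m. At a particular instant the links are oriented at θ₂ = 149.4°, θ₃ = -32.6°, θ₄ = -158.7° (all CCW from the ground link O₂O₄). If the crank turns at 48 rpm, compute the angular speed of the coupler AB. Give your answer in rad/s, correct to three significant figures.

ω₂ = 5.027 rad/s (from 48 rpm).
Differentiating the loop-closure r₂e^{iθ₂}+r₃e^{iθ₃}=r₁+r₄e^{iθ₄} gives r₂ω₂e^{iθ₂}+r₃ω₃e^{iθ₃}=r₄ω₄e^{iθ₄}.
Eliminating the other unknown: ω₃ = r₂ω₂ sin(θ₄−θ₂) / [r₃ sin(θ₃−θ₄)].
Numerator sine = +0.78694; denominator sine = +0.80799.
Result = 0.0557·5.027·(+0.78694) / (0.1346·(+0.80799)) = +2.0259 rad/s; magnitude 2.0259 rad/s.

2.03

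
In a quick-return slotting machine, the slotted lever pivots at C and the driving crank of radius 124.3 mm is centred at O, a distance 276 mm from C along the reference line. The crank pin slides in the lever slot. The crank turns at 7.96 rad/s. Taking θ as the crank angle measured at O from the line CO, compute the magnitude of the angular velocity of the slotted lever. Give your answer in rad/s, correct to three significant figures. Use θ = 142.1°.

ω = 7.96 rad/s
Crank pin A relative to C: A = (d + r cosθ, r sinθ); lever angle φ = atan2(r sinθ, d + r cosθ).
Differentiating tanφ: φ̇ = rω(d cosθ + r)/(d² + r² + 2dr cosθ).
d² + r² + 2dr cosθ = |CA|² = 0.0374846 m²;  d cosθ + r = -0.093487 m.
|ω_lever| = |0.1243·7.96·-0.093487| / 0.0374846 = 2.4677 rad/s.

2.47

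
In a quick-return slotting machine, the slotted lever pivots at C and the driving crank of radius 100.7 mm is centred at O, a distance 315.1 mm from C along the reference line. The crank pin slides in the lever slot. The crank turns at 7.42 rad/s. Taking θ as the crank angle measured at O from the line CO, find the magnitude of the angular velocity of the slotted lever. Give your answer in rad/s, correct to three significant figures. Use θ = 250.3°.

0.0468

ω = 7.42 rad/s
Crank pin A relative to C: A = (d + r cosθ, r sinθ); lever angle φ = atan2(r sinθ, d + r cosθ).
Differentiating tanφ: φ̇ = rω(d cosθ + r)/(d² + r² + 2dr cosθ).
d² + r² + 2dr cosθ = |CA|² = 0.0880361 m²;  d cosθ + r = -0.0055187 m.
|ω_lever| = |0.1007·7.42·-0.0055187| / 0.0880361 = 0.046839 rad/s.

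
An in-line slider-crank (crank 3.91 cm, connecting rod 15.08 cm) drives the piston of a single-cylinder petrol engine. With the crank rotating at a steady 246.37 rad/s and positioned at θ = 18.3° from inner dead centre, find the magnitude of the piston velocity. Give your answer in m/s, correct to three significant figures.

3.77

ω = 246.4 rad/s
For an in-line slider-crank, x = r cosθ + √(L² − r² sin²θ), so v = −rω sinθ·[1 + r cosθ/√(L² − r² sin²θ)].
With r = 0.0391 m, L = 0.1508 m, θ = 18.3°: √(L² − r² sin²θ) = 0.1503 m.
v = −0.0391·246.4·0.31399·[1 + 0.0391·0.94943/0.1503] = -3.7718 m/s.
|v| = 3.7718 m/s.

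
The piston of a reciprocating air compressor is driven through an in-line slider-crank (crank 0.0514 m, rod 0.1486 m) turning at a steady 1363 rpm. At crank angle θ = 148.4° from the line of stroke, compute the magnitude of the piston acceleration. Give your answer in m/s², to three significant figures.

ω = 2π·1363/60 = 142.7 rad/s
x(θ) = r cosθ + √(L² − r² sin²θ); with ω constant, a = ω²·d²x/dθ².
d²x/dθ² = −r cosθ − r²(cos2θ)/√u − r⁴ sin²2θ/(4u^{3/2}),  u = L² − r² sin²θ = 0.0213566 m².
Substituting r = 0.0514 m, L = 0.1486 m, θ = 148.4°: d²x/dθ² = +0.035182 m.
a = ω²·d²x/dθ² = (142.7)²·(+0.035182) = +716.76 m/s²;  |a| = 716.76 m/s².

717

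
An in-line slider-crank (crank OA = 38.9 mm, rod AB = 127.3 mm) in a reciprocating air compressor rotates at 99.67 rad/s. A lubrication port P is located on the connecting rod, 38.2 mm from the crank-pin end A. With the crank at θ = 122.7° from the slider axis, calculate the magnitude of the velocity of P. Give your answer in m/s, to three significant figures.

ω = 99.67 rad/s.  Crank-pin speed |V_A| = rω = 3.8772 m/s, perpendicular to OA.
Rod angle: sinφ = −(r/L) sinθ ⇒ φ = -14.901°; ω_rod = −rω cosθ/√(L²−r²sin²θ) = +17.027 rad/s.
V_P = V_A + ω_rod × AP, with AP = 0.0382 m along the rod.
Components: V_Px = −rω sinθ − a·ω_rod·sinφ = -3.0954 m/s;  V_Py = rω cosθ + a·ω_rod·cosφ = -1.4661 m/s.
|V_P| = √(V_Px² + V_Py²) = 3.425 m/s.

3.43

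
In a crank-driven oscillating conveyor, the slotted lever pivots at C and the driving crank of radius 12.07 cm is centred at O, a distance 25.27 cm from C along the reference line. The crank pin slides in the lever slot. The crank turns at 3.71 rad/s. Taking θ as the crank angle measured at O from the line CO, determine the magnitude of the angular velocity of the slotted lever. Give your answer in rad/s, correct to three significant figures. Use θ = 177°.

ω = 3.71 rad/s
Crank pin A relative to C: A = (d + r cosθ, r sinθ); lever angle φ = atan2(r sinθ, d + r cosθ).
Differentiating tanφ: φ̇ = rω(d cosθ + r)/(d² + r² + 2dr cosθ).
d² + r² + 2dr cosθ = |CA|² = 0.0175076 m²;  d cosθ + r = -0.13165 m.
|ω_lever| = |0.1207·3.71·-0.13165| / 0.0175076 = 3.3673 rad/s.

3.37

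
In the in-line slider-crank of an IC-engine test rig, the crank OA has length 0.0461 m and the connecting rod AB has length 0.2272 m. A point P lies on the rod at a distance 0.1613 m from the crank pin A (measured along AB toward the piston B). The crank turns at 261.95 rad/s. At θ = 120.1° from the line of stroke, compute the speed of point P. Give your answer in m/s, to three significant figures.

9.84

ω = 261.9 rad/s.  Crank-pin speed |V_A| = rω = 12.076 m/s, perpendicular to OA.
Rod angle: sinφ = −(r/L) sinθ ⇒ φ = -10.110°; ω_rod = −rω cosθ/√(L²−r²sin²θ) = +27.076 rad/s.
V_P = V_A + ω_rod × AP, with AP = 0.1613 m along the rod.
Components: V_Px = −rω sinθ − a·ω_rod·sinφ = -9.6808 m/s;  V_Py = rω cosθ + a·ω_rod·cosφ = -1.7566 m/s.
|V_P| = √(V_Px² + V_Py²) = 9.8389 m/s.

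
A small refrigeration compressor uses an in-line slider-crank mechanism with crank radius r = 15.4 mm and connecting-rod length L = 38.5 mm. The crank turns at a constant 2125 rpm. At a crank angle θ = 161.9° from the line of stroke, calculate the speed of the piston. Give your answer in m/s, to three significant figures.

ω = 2π·2125/60 = 222.5 rad/s
For an in-line slider-crank, x = r cosθ + √(L² − r² sin²θ), so v = −rω sinθ·[1 + r cosθ/√(L² − r² sin²θ)].
With r = 0.0154 m, L = 0.0385 m, θ = 161.9°: √(L² − r² sin²θ) = 0.038202 m.
v = −0.0154·222.5·0.31068·[1 + 0.0154·-0.95052/0.038202] = -0.65672 m/s.
|v| = 0.65672 m/s.

0.657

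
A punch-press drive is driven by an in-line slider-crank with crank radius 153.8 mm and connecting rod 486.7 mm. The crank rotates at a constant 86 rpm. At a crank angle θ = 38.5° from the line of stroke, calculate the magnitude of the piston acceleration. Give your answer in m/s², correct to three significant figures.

ω = 2π·86/60 = 9.006 rad/s
x(θ) = r cosθ + √(L² − r² sin²θ); with ω constant, a = ω²·d²x/dθ².
d²x/dθ² = −r cosθ − r²(cos2θ)/√u − r⁴ sin²2θ/(4u^{3/2}),  u = L² − r² sin²θ = 0.22771 m².
Substituting r = 0.1538 m, L = 0.4867 m, θ = 38.5°: d²x/dθ² = -0.13274 m.
a = ω²·d²x/dθ² = (9.006)²·(-0.13274) = -10.766 m/s²;  |a| = 10.766 m/s².

10.8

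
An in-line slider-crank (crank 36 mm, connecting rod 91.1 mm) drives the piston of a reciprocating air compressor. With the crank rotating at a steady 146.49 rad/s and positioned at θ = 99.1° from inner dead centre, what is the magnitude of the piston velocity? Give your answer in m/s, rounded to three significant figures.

ω = 146.5 rad/s
For an in-line slider-crank, x = r cosθ + √(L² − r² sin²θ), so v = −rω sinθ·[1 + r cosθ/√(L² − r² sin²θ)].
With r = 0.036 m, L = 0.0911 m, θ = 99.1°: √(L² − r² sin²θ) = 0.083879 m.
v = −0.036·146.5·0.98741·[1 + 0.036·-0.15816/0.083879] = -4.8538 m/s.
|v| = 4.8538 m/s.

4.85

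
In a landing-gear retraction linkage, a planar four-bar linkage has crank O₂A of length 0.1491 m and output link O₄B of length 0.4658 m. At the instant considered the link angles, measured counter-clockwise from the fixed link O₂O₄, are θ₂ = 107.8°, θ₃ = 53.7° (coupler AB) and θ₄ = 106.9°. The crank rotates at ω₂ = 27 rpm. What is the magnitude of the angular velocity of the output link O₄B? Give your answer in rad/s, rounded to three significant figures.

0.916

ω₂ = 2.827 rad/s (from 27 rpm).
Differentiating the loop-closure r₂e^{iθ₂}+r₃e^{iθ₃}=r₁+r₄e^{iθ₄} gives r₂ω₂e^{iθ₂}+r₃ω₃e^{iθ₃}=r₄ω₄e^{iθ₄}.
Eliminating the other unknown: ω₄ = r₂ω₂ sin(θ₂−θ₃) / [r₄ sin(θ₄−θ₃)].
Numerator sine = +0.81004; denominator sine = +0.80073.
Result = 0.1491·2.827·(+0.81004) / (0.4658·(+0.80073)) = +0.91557 rad/s; magnitude 0.91557 rad/s.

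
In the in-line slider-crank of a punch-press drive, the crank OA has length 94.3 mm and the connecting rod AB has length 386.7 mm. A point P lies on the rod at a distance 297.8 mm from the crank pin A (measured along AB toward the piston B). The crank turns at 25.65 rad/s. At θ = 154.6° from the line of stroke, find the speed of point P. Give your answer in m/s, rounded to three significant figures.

ω = 25.65 rad/s.  Crank-pin speed |V_A| = rω = 2.4188 m/s, perpendicular to OA.
Rod angle: sinφ = −(r/L) sinθ ⇒ φ = -6.004°; ω_rod = −rω cosθ/√(L²−r²sin²θ) = +5.6815 rad/s.
V_P = V_A + ω_rod × AP, with AP = 0.2978 m along the rod.
Components: V_Px = −rω sinθ − a·ω_rod·sinφ = -0.86053 m/s;  V_Py = rω cosθ + a·ω_rod·cosφ = -0.50231 m/s.
|V_P| = √(V_Px² + V_Py²) = 0.99641 m/s.

0.996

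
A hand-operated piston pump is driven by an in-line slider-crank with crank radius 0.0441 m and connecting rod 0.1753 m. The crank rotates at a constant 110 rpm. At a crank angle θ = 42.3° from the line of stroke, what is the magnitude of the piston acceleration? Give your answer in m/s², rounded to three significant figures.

ω = 2π·110/60 = 11.52 rad/s
x(θ) = r cosθ + √(L² − r² sin²θ); with ω constant, a = ω²·d²x/dθ².
d²x/dθ² = −r cosθ − r²(cos2θ)/√u − r⁴ sin²2θ/(4u^{3/2}),  u = L² − r² sin²θ = 0.0298492 m².
Substituting r = 0.0441 m, L = 0.1753 m, θ = 42.3°: d²x/dθ² = -0.033859 m.
a = ω²·d²x/dθ² = (11.52)²·(-0.033859) = -4.4928 m/s²;  |a| = 4.4928 m/s².

4.49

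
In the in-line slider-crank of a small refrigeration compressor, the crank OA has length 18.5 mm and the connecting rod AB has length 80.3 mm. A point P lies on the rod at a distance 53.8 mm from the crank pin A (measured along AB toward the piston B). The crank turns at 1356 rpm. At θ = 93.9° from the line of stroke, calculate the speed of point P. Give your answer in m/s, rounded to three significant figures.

2.59

ω = 142 rad/s.  Crank-pin speed |V_A| = rω = 2.627 m/s, perpendicular to OA.
Rod angle: sinφ = −(r/L) sinθ ⇒ φ = -13.288°; ω_rod = −rω cosθ/√(L²−r²sin²θ) = +2.2863 rad/s.
V_P = V_A + ω_rod × AP, with AP = 0.0538 m along the rod.
Components: V_Px = −rω sinθ − a·ω_rod·sinφ = -2.5926 m/s;  V_Py = rω cosθ + a·ω_rod·cosφ = -0.058965 m/s.
|V_P| = √(V_Px² + V_Py²) = 2.5933 m/s.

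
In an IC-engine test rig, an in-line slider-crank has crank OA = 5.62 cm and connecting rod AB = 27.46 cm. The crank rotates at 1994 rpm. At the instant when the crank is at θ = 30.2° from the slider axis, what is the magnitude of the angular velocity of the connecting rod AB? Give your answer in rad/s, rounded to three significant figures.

37.1

ω = 208.8 rad/s (converted from 1994 rpm).
The rod makes angle φ with the slider axis where L sinφ = r sinθ; differentiating, L cosφ·φ̇ = r ω cosθ.
L cosφ = √(L² − r² sin²θ) = 0.27314 m.
|ω_rod| = r ω |cosθ| / √(L² − r² sin²θ) = 0.0562·208.8·0.86427/0.27314 = 37.133 rad/s.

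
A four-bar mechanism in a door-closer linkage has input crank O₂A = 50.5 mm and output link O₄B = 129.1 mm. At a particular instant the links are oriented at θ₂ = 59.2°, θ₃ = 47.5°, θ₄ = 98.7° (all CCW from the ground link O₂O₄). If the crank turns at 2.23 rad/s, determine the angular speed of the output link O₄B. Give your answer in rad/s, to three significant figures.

0.227

ω₂ = 2.23 rad/s
Differentiating the loop-closure r₂e^{iθ₂}+r₃e^{iθ₃}=r₁+r₄e^{iθ₄} gives r₂ω₂e^{iθ₂}+r₃ω₃e^{iθ₃}=r₄ω₄e^{iθ₄}.
Eliminating the other unknown: ω₄ = r₂ω₂ sin(θ₂−θ₃) / [r₄ sin(θ₄−θ₃)].
Numerator sine = +0.20279; denominator sine = +0.77934.
Result = 0.0505·2.23·(+0.20279) / (0.1291·(+0.77934)) = +0.22698 rad/s; magnitude 0.22698 rad/s.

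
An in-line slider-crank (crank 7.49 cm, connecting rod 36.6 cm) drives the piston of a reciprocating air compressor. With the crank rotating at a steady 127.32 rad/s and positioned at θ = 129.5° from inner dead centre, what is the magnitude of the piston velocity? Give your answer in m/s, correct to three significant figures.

6.39

ω = 127.3 rad/s
For an in-line slider-crank, x = r cosθ + √(L² − r² sin²θ), so v = −rω sinθ·[1 + r cosθ/√(L² − r² sin²θ)].
With r = 0.0749 m, L = 0.366 m, θ = 129.5°: √(L² − r² sin²θ) = 0.36141 m.
v = −0.0749·127.3·0.77162·[1 + 0.0749·-0.63608/0.36141] = -6.3884 m/s.
|v| = 6.3884 m/s.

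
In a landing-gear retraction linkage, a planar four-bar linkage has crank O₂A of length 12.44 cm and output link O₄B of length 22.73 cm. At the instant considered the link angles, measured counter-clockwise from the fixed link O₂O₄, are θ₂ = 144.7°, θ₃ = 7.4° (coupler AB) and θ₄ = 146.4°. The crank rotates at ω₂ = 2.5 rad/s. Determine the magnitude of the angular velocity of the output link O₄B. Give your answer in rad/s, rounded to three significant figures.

1.41

ω₂ = 2.5 rad/s
Differentiating the loop-closure r₂e^{iθ₂}+r₃e^{iθ₃}=r₁+r₄e^{iθ₄} gives r₂ω₂e^{iθ₂}+r₃ω₃e^{iθ₃}=r₄ω₄e^{iθ₄}.
Eliminating the other unknown: ω₄ = r₂ω₂ sin(θ₂−θ₃) / [r₄ sin(θ₄−θ₃)].
Numerator sine = +0.67816; denominator sine = +0.65606.
Result = 0.1244·2.5·(+0.67816) / (0.2273·(+0.65606)) = +1.4143 rad/s; magnitude 1.4143 rad/s.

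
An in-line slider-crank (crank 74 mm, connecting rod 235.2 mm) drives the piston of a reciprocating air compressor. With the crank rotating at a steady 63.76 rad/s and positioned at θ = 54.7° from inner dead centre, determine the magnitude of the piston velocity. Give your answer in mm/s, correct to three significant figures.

4580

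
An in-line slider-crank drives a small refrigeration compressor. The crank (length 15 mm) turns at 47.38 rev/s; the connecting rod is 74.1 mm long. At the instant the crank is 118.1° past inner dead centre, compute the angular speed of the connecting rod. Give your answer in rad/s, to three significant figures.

28.8

ω = 297.7 rad/s (converted from 47.38 rev/s).
The rod makes angle φ with the slider axis where L sinφ = r sinθ; differentiating, L cosφ·φ̇ = r ω cosθ.
L cosφ = √(L² − r² sin²θ) = 0.072909 m.
|ω_rod| = r ω |cosθ| / √(L² − r² sin²θ) = 0.015·297.7·0.47101/0.072909 = 28.848 rad/s.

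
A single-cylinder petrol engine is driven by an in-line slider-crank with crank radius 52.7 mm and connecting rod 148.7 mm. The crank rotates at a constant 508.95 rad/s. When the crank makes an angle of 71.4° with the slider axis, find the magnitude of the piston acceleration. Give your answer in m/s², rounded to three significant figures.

329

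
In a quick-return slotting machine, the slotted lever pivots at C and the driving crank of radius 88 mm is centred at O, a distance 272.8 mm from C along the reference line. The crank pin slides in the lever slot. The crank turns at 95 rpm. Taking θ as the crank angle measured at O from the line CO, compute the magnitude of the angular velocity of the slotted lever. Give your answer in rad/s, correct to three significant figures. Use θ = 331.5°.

2.31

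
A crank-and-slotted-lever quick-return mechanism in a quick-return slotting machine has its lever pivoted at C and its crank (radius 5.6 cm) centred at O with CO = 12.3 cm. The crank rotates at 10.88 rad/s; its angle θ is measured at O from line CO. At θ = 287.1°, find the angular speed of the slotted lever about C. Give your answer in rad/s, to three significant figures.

2.52

ω = 10.88 rad/s
Crank pin A relative to C: A = (d + r cosθ, r sinθ); lever angle φ = atan2(r sinθ, d + r cosθ).
Differentiating tanφ: φ̇ = rω(d cosθ + r)/(d² + r² + 2dr cosθ).
d² + r² + 2dr cosθ = |CA|² = 0.0223157 m²;  d cosθ + r = +0.092167 m.
|ω_lever| = |0.056·10.88·+0.092167| / 0.0223157 = 2.5164 rad/s.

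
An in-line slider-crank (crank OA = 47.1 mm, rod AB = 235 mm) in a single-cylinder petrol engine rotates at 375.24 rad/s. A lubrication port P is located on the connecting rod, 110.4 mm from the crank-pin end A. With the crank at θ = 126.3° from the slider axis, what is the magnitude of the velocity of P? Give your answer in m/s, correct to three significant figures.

ω = 375.2 rad/s.  Crank-pin speed |V_A| = rω = 17.674 m/s, perpendicular to OA.
Rod angle: sinφ = −(r/L) sinθ ⇒ φ = -9.296°; ω_rod = −rω cosθ/√(L²−r²sin²θ) = +45.116 rad/s.
V_P = V_A + ω_rod × AP, with AP = 0.1104 m along the rod.
Components: V_Px = −rω sinθ − a·ω_rod·sinφ = -13.439 m/s;  V_Py = rω cosθ + a·ω_rod·cosφ = -5.5477 m/s.
|V_P| = √(V_Px² + V_Py²) = 14.539 m/s.

14.5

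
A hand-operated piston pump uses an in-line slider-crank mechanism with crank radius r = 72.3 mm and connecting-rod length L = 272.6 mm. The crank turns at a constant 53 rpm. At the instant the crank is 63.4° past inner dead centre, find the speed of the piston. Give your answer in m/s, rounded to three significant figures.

ω = 2π·53/60 = 5.55 rad/s
For an in-line slider-crank, x = r cosθ + √(L² − r² sin²θ), so v = −rω sinθ·[1 + r cosθ/√(L² − r² sin²θ)].
With r = 0.0723 m, L = 0.2726 m, θ = 63.4°: √(L² − r² sin²θ) = 0.26482 m.
v = −0.0723·5.55·0.89415·[1 + 0.0723·0.44776/0.26482] = -0.40266 m/s.
|v| = 0.40266 m/s.

0.403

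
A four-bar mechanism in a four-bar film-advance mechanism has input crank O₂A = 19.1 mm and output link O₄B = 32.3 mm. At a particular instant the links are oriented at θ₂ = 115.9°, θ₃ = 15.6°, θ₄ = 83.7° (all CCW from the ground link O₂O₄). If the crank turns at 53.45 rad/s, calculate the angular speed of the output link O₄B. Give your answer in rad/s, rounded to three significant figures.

33.5

ω₂ = 53.45 rad/s
Differentiating the loop-closure r₂e^{iθ₂}+r₃e^{iθ₃}=r₁+r₄e^{iθ₄} gives r₂ω₂e^{iθ₂}+r₃ω₃e^{iθ₃}=r₄ω₄e^{iθ₄}.
Eliminating the other unknown: ω₄ = r₂ω₂ sin(θ₂−θ₃) / [r₄ sin(θ₄−θ₃)].
Numerator sine = +0.98389; denominator sine = +0.92784.
Result = 0.0191·53.45·(+0.98389) / (0.0323·(+0.92784)) = +33.516 rad/s; magnitude 33.516 rad/s.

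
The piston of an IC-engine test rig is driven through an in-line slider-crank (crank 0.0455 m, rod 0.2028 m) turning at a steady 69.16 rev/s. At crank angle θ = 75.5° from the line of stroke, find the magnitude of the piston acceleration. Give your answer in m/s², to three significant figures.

430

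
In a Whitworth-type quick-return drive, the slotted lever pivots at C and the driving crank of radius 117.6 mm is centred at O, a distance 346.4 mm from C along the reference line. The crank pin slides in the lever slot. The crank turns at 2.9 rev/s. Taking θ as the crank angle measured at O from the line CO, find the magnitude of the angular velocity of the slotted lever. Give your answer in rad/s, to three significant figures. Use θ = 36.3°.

4.26

ω = 18.22 rad/s (from 2.9 rev/s).
Crank pin A relative to C: A = (d + r cosθ, r sinθ); lever angle φ = atan2(r sinθ, d + r cosθ).
Differentiating tanφ: φ̇ = rω(d cosθ + r)/(d² + r² + 2dr cosθ).
d² + r² + 2dr cosθ = |CA|² = 0.199484 m²;  d cosθ + r = +0.39677 m.
|ω_lever| = |0.1176·18.22·+0.39677| / 0.199484 = 4.2621 rad/s.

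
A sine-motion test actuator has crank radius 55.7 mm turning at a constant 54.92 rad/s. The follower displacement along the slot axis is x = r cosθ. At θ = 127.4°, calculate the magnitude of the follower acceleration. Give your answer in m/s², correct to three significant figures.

102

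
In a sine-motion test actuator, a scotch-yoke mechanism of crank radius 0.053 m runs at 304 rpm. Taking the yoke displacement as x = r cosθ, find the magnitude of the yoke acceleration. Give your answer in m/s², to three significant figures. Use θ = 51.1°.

33.7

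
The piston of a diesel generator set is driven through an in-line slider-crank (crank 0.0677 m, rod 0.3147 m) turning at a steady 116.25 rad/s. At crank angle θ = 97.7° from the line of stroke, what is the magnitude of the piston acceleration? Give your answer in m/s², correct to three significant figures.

317

ω = 116.2 rad/s
x(θ) = r cosθ + √(L² − r² sin²θ); with ω constant, a = ω²·d²x/dθ².
d²x/dθ² = −r cosθ − r²(cos2θ)/√u − r⁴ sin²2θ/(4u^{3/2}),  u = L² − r² sin²θ = 0.0945351 m².
Substituting r = 0.0677 m, L = 0.3147 m, θ = 97.7°: d²x/dθ² = +0.02343 m.
a = ω²·d²x/dθ² = (116.2)²·(+0.02343) = +316.63 m/s²;  |a| = 316.63 m/s².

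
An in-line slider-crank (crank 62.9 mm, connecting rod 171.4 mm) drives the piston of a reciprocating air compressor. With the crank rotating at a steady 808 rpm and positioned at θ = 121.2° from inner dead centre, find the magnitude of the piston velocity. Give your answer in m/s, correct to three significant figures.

ω = 2π·808/60 = 84.61 rad/s
For an in-line slider-crank, x = r cosθ + √(L² − r² sin²θ), so v = −rω sinθ·[1 + r cosθ/√(L² − r² sin²θ)].
With r = 0.0629 m, L = 0.1714 m, θ = 121.2°: √(L² − r² sin²θ) = 0.16274 m.
v = −0.0629·84.61·0.85536·[1 + 0.0629·-0.51803/0.16274] = -3.6409 m/s.
|v| = 3.6409 m/s.

3.64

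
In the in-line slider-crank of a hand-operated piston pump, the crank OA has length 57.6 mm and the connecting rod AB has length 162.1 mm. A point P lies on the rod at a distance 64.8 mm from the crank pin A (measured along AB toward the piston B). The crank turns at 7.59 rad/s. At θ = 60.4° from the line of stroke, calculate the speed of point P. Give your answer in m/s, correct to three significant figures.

0.428

ω = 7.59 rad/s.  Crank-pin speed |V_A| = rω = 0.43718 m/s, perpendicular to OA.
Rod angle: sinφ = −(r/L) sinθ ⇒ φ = -17.997°; ω_rod = −rω cosθ/√(L²−r²sin²θ) = -1.4007 rad/s.
V_P = V_A + ω_rod × AP, with AP = 0.0648 m along the rod.
Components: V_Px = −rω sinθ − a·ω_rod·sinφ = -0.40817 m/s;  V_Py = rω cosθ + a·ω_rod·cosφ = +0.12962 m/s.
|V_P| = √(V_Px² + V_Py²) = 0.42826 m/s.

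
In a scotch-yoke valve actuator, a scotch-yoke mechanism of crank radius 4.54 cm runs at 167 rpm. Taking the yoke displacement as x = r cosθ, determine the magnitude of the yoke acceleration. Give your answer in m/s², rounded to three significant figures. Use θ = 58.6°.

7.23

ω = 17.49 rad/s (from 167 rpm).
x = r cosθ ⇒ ẍ = −rω² cosθ (ω constant).
|a| = rω²|cosθ| = 0.0454·(17.49)²·|cos 58.6°| = 7.2342 m/s².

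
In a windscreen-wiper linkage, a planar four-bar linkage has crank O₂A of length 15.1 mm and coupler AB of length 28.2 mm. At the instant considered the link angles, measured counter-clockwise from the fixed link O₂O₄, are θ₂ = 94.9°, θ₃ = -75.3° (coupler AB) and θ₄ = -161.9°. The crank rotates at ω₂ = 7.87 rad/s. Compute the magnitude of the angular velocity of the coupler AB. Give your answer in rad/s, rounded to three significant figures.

ω₂ = 7.87 rad/s
Differentiating the loop-closure r₂e^{iθ₂}+r₃e^{iθ₃}=r₁+r₄e^{iθ₄} gives r₂ω₂e^{iθ₂}+r₃ω₃e^{iθ₃}=r₄ω₄e^{iθ₄}.
Eliminating the other unknown: ω₃ = r₂ω₂ sin(θ₄−θ₂) / [r₃ sin(θ₃−θ₄)].
Numerator sine = +0.97358; denominator sine = +0.99824.
Result = 0.0151·7.87·(+0.97358) / (0.0282·(+0.99824)) = +4.11 rad/s; magnitude 4.11 rad/s.

4.11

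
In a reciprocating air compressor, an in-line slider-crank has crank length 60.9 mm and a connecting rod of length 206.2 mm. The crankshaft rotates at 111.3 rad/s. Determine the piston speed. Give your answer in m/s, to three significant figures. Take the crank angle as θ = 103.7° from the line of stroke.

6.10

ω = 111.3 rad/s
For an in-line slider-crank, x = r cosθ + √(L² − r² sin²θ), so v = −rω sinθ·[1 + r cosθ/√(L² − r² sin²θ)].
With r = 0.0609 m, L = 0.2062 m, θ = 103.7°: √(L² − r² sin²θ) = 0.19753 m.
v = −0.0609·111.3·0.97155·[1 + 0.0609·-0.23684/0.19753] = -6.1045 m/s.
|v| = 6.1045 m/s.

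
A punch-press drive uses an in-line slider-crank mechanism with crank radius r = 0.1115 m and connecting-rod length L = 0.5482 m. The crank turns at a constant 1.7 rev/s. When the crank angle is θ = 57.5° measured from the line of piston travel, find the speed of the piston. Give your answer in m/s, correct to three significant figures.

1.12

ω = 2π·1.7 = 10.68 rad/s
For an in-line slider-crank, x = r cosθ + √(L² − r² sin²θ), so v = −rω sinθ·[1 + r cosθ/√(L² − r² sin²θ)].
With r = 0.1115 m, L = 0.5482 m, θ = 57.5°: √(L² − r² sin²θ) = 0.54007 m.
v = −0.1115·10.68·0.84339·[1 + 0.1115·0.53730/0.54007] = -1.1159 m/s.
|v| = 1.1159 m/s.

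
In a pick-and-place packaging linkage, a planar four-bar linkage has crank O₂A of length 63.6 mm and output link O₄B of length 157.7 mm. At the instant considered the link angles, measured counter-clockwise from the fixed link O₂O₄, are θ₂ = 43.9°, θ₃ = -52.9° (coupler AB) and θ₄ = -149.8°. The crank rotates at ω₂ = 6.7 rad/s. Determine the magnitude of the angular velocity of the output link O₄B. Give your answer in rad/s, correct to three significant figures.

ω₂ = 6.7 rad/s
Differentiating the loop-closure r₂e^{iθ₂}+r₃e^{iθ₃}=r₁+r₄e^{iθ₄} gives r₂ω₂e^{iθ₂}+r₃ω₃e^{iθ₃}=r₄ω₄e^{iθ₄}.
Eliminating the other unknown: ω₄ = r₂ω₂ sin(θ₂−θ₃) / [r₄ sin(θ₄−θ₃)].
Numerator sine = +0.99297; denominator sine = -0.99276.
Result = 0.0636·6.7·(+0.99297) / (0.1577·(-0.99276)) = -2.7027 rad/s; magnitude 2.7027 rad/s.

2.70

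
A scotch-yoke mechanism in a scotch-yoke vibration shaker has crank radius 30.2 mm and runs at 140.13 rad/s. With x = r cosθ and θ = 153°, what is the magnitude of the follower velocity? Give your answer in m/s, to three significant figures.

1.92

ω = 140.1 rad/s
x = r cosθ ⇒ ẋ = −rω sinθ.
|v| = rω|sinθ| = 0.0302·140.1·|sin 153°| = 1.9213 m/s.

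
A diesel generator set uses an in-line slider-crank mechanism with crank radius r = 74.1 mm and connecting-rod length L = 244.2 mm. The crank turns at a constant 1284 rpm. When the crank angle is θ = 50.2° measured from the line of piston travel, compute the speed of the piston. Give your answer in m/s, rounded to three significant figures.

9.18

ω = 2π·1284/60 = 134.5 rad/s
For an in-line slider-crank, x = r cosθ + √(L² − r² sin²θ), so v = −rω sinθ·[1 + r cosθ/√(L² − r² sin²θ)].
With r = 0.0741 m, L = 0.2442 m, θ = 50.2°: √(L² − r² sin²θ) = 0.23747 m.
v = −0.0741·134.5·0.76828·[1 + 0.0741·0.64011/0.23747] = -9.1837 m/s.
|v| = 9.1837 m/s.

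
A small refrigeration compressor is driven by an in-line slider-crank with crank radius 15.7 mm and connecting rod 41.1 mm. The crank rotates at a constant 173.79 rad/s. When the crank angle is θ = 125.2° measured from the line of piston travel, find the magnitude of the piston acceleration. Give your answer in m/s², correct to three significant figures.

330

ω = 173.8 rad/s
x(θ) = r cosθ + √(L² − r² sin²θ); with ω constant, a = ω²·d²x/dθ².
d²x/dθ² = −r cosθ − r²(cos2θ)/√u − r⁴ sin²2θ/(4u^{3/2}),  u = L² − r² sin²θ = 0.00152462 m².
Substituting r = 0.0157 m, L = 0.0411 m, θ = 125.2°: d²x/dθ² = +0.010941 m.
a = ω²·d²x/dθ² = (173.8)²·(+0.010941) = +330.46 m/s²;  |a| = 330.46 m/s².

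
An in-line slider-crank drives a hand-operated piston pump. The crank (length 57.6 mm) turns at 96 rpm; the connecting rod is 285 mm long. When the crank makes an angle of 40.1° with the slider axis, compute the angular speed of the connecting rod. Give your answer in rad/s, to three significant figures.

1.57

ω = 10.05 rad/s (converted from 96 rpm).
The rod makes angle φ with the slider axis where L sinφ = r sinθ; differentiating, L cosφ·φ̇ = r ω cosθ.
L cosφ = √(L² − r² sin²θ) = 0.28257 m.
|ω_rod| = r ω |cosθ| / √(L² − r² sin²θ) = 0.0576·10.05·0.76492/0.28257 = 1.5675 rad/s.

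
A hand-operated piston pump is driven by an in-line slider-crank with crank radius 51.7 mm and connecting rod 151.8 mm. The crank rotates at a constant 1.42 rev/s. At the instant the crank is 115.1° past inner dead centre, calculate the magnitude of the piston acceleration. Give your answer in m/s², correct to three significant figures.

ω = 2π·1.42 = 8.922 rad/s
x(θ) = r cosθ + √(L² − r² sin²θ); with ω constant, a = ω²·d²x/dθ².
d²x/dθ² = −r cosθ − r²(cos2θ)/√u − r⁴ sin²2θ/(4u^{3/2}),  u = L² − r² sin²θ = 0.0208513 m².
Substituting r = 0.0517 m, L = 0.1518 m, θ = 115.1°: d²x/dθ² = +0.03343 m.
a = ω²·d²x/dθ² = (8.922)²·(+0.03343) = +2.6611 m/s²;  |a| = 2.6611 m/s².

2.66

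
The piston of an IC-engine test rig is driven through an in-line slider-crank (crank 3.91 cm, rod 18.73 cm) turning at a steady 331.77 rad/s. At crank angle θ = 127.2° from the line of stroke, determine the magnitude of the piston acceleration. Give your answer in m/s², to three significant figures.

ω = 331.8 rad/s
x(θ) = r cosθ + √(L² − r² sin²θ); with ω constant, a = ω²·d²x/dθ².
d²x/dθ² = −r cosθ − r²(cos2θ)/√u − r⁴ sin²2θ/(4u^{3/2}),  u = L² − r² sin²θ = 0.0341113 m².
Substituting r = 0.0391 m, L = 0.1873 m, θ = 127.2°: d²x/dθ² = +0.02578 m.
a = ω²·d²x/dθ² = (331.8)²·(+0.02578) = +2837.6 m/s²;  |a| = 2837.6 m/s².

2840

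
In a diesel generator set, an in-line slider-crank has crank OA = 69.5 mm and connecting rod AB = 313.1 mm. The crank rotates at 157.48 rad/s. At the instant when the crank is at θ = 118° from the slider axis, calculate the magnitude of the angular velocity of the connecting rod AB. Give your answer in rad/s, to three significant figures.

16.7

ω = 157.5 rad/s
The rod makes angle φ with the slider axis where L sinφ = r sinθ; differentiating, L cosφ·φ̇ = r ω cosθ.
L cosφ = √(L² − r² sin²θ) = 0.30703 m.
|ω_rod| = r ω |cosθ| / √(L² − r² sin²θ) = 0.0695·157.5·0.46947/0.30703 = 16.736 rad/s.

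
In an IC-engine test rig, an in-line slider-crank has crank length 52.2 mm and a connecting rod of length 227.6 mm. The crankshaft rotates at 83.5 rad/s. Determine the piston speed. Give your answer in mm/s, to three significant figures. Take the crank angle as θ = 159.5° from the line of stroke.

1200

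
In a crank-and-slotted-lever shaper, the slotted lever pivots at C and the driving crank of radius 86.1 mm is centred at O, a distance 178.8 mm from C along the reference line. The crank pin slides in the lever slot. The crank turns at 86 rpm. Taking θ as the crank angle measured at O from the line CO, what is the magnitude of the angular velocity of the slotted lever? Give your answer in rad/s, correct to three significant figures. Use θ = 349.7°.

2.92

ω = 9.006 rad/s (from 86 rpm).
Crank pin A relative to C: A = (d + r cosθ, r sinθ); lever angle φ = atan2(r sinθ, d + r cosθ).
Differentiating tanφ: φ̇ = rω(d cosθ + r)/(d² + r² + 2dr cosθ).
d² + r² + 2dr cosθ = |CA|² = 0.0696758 m²;  d cosθ + r = +0.26202 m.
|ω_lever| = |0.0861·9.006·+0.26202| / 0.0696758 = 2.916 rad/s.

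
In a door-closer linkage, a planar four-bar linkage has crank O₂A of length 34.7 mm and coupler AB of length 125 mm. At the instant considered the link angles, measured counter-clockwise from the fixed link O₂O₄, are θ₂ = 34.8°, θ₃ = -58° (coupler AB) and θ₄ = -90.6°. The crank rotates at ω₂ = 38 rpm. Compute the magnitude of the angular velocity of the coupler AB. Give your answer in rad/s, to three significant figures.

1.67

ω₂ = 3.979 rad/s (from 38 rpm).
Differentiating the loop-closure r₂e^{iθ₂}+r₃e^{iθ₃}=r₁+r₄e^{iθ₄} gives r₂ω₂e^{iθ₂}+r₃ω₃e^{iθ₃}=r₄ω₄e^{iθ₄}.
Eliminating the other unknown: ω₃ = r₂ω₂ sin(θ₄−θ₂) / [r₃ sin(θ₃−θ₄)].
Numerator sine = -0.81513; denominator sine = +0.53877.
Result = 0.0347·3.979·(-0.81513) / (0.125·(+0.53877)) = -1.6713 rad/s; magnitude 1.6713 rad/s.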